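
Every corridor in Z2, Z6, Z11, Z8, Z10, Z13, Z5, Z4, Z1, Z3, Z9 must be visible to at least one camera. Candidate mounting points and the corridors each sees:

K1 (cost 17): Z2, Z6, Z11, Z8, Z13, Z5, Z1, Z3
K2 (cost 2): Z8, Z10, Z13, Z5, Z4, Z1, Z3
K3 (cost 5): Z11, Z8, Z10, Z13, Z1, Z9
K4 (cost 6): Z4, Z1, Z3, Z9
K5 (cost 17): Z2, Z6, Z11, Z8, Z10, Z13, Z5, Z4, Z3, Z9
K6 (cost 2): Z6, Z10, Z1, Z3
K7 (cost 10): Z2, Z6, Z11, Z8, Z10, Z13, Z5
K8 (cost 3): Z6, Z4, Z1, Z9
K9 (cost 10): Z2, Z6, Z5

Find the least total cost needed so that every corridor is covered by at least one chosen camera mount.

K2, K7, K8 cover every corridor at cost 2 + 10 + 3 = 15.
Any cover uses at least 2 camera mounts; among all covering selections none totals below 15.

15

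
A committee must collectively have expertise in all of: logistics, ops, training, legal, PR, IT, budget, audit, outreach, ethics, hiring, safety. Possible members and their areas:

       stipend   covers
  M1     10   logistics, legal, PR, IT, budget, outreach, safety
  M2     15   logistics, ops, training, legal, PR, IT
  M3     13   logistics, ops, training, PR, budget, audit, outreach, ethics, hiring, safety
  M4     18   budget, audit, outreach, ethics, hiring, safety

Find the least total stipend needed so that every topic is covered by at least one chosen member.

M1, M3 cover every topic at stipend 10 + 13 = 23.
Any cover uses at least 2 members; among all covering selections none totals below 23.

23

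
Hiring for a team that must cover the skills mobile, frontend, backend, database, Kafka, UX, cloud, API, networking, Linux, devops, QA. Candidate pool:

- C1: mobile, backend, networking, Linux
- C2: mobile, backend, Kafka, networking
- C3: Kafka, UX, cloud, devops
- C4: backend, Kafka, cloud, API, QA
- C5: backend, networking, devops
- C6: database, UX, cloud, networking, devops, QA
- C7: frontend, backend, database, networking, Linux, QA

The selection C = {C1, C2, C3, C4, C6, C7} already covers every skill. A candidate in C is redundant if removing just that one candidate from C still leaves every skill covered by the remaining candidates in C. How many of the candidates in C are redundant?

4

Drop C1: the rest still cover every skill — redundant.
Drop C2: the rest still cover every skill — redundant.
Drop C3: the rest still cover every skill — redundant.
Drop C4: API uncovered — not redundant.
Drop C6: the rest still cover every skill — redundant.
Drop C7: frontend uncovered — not redundant.
4 redundant: C1, C2, C3, C6.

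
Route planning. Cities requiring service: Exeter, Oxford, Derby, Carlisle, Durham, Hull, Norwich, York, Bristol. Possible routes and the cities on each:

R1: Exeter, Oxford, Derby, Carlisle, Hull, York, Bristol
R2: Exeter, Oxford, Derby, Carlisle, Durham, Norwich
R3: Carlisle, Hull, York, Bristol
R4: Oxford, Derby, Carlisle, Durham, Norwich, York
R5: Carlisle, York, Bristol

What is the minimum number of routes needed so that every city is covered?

2

R1, R2 together cover {Exeter, Oxford, Derby, Carlisle, Durham, Hull, Norwich, York, Bristol} — every city.
No single route contains all 9 cities, so 2 is optimal.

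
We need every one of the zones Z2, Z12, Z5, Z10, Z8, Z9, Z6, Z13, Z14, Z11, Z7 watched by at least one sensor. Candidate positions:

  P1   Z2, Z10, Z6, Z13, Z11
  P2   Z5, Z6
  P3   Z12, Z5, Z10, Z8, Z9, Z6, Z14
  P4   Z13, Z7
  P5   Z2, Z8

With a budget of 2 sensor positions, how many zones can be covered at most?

Choosing P1, P3 covers {Z2, Z12, Z5, Z10, Z8, Z9, Z6, Z13, Z14, Z11} — 10 zones.
No choice of 2 sensor positions does better; here Z7 is left uncovered.

10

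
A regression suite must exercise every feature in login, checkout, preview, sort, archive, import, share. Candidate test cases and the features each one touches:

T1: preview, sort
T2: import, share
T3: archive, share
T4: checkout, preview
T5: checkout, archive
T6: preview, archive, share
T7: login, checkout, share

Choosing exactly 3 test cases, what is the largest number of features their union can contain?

6

Choosing T1, T2, T5 covers {checkout, preview, sort, archive, import, share} — 6 features.
No choice of 3 test cases does better; here login is left uncovered.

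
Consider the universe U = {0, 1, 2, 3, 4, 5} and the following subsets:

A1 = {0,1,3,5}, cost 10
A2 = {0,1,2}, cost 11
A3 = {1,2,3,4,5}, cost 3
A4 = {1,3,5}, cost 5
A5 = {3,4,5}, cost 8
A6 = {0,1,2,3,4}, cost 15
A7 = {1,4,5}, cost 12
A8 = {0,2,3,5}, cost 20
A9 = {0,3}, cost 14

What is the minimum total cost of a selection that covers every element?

13

A1, A3 cover every element at cost 10 + 3 = 13.
Any cover uses at least 2 sets; among all covering selections none totals below 13.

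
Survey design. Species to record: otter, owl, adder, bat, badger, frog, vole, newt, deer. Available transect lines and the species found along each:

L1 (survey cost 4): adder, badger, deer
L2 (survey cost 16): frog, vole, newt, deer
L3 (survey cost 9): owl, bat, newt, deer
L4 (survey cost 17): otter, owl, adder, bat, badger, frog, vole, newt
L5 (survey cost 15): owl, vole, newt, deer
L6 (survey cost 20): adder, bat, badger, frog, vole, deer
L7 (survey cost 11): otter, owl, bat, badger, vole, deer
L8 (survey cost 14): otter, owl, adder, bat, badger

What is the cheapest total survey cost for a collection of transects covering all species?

L1, L4 cover every species at survey cost 4 + 17 = 21.
Any cover uses at least 2 transects; among all covering selections none totals below 21.
Greedy by coverage-per-survey cost would pick L1, L7, L2 for 31 — worse than the optimum 21.

21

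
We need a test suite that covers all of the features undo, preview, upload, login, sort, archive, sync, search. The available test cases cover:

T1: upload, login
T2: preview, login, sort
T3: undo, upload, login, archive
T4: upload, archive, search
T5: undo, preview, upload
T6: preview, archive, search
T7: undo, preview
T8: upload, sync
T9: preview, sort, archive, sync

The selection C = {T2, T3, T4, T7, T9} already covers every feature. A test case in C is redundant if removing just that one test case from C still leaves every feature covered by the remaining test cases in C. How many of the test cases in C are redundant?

Drop T2: the rest still cover every feature — redundant.
Drop T3: the rest still cover every feature — redundant.
Drop T4: search uncovered — not redundant.
Drop T7: the rest still cover every feature — redundant.
Drop T9: sync uncovered — not redundant.
3 redundant: T2, T3, T7.

3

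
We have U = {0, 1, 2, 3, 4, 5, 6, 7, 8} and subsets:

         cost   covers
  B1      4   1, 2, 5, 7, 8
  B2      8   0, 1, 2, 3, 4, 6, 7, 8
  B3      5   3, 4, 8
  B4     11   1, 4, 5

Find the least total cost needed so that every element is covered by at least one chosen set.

B1, B2 cover every element at cost 4 + 8 = 12.
Any cover uses at least 2 sets; among all covering selections none totals below 12.

12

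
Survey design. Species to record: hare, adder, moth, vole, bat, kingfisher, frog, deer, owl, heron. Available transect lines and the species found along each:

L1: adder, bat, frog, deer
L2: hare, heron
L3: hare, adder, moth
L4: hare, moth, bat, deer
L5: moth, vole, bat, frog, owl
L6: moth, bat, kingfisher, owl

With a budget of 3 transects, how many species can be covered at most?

9

Choosing L1, L2, L5 covers {hare, adder, moth, vole, bat, frog, deer, owl, heron} — 9 species.
No choice of 3 transects does better; here kingfisher is left uncovered.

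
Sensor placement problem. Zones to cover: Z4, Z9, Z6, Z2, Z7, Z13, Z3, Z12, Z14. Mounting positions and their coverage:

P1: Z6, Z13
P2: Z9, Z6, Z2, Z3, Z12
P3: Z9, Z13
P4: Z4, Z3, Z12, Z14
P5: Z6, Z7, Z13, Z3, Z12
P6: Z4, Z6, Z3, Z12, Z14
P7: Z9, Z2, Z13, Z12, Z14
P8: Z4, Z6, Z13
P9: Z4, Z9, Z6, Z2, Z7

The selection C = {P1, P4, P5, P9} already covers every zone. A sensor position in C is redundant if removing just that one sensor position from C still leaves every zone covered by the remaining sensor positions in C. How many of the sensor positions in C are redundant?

2

Drop P1: the rest still cover every zone — redundant.
Drop P4: Z14 uncovered — not redundant.
Drop P5: the rest still cover every zone — redundant.
Drop P9: Z9, Z2 uncovered — not redundant.
2 redundant: P1, P5.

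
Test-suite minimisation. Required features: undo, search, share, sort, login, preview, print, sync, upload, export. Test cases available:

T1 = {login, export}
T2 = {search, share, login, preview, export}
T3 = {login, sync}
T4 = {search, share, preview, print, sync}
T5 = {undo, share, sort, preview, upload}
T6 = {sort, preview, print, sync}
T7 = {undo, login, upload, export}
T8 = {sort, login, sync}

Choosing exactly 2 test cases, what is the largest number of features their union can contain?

Choosing T4, T7 covers {undo, search, share, login, preview, print, sync, upload, export} — 9 features.
No choice of 2 test cases does better; here sort is left uncovered.

9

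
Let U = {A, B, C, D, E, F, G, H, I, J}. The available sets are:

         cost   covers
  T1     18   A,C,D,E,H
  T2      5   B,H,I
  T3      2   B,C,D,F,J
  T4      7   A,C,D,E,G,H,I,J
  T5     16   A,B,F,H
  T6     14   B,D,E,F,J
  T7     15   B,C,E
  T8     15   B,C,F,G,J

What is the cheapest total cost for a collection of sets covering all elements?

9

T3, T4 cover every element at cost 2 + 7 = 9.
Any cover uses at least 2 sets; among all covering selections none totals below 9.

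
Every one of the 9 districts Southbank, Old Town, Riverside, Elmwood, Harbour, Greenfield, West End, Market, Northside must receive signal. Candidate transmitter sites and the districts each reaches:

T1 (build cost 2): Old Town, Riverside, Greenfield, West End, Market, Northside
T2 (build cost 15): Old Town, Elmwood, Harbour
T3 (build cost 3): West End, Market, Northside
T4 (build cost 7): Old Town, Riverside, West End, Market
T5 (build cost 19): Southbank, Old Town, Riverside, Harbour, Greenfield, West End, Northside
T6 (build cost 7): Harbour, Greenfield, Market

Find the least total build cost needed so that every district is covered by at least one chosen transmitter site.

36

T1, T2, T5 cover every district at build cost 2 + 15 + 19 = 36.
Any cover uses at least 3 transmitter sites; among all covering selections none totals below 36.
Greedy by coverage-per-build cost would pick T1, T6, T2, T5 for 43 — worse than the optimum 36.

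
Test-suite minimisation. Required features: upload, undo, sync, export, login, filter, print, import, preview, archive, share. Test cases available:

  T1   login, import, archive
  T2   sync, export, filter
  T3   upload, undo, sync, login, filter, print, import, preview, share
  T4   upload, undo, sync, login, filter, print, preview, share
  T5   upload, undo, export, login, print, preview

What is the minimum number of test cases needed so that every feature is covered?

T1, T2, T3 together cover {upload, undo, sync, export, login, filter, print, import, preview, archive, share} — every feature.
No 2 of the 5 test cases cover everything (all 10 pairs fall short), so 3 is minimum.

3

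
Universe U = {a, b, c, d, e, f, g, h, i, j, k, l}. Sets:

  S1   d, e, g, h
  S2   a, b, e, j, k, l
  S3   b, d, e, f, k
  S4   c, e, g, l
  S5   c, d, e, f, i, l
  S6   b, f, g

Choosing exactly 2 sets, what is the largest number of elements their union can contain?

10

Choosing S2, S5 covers {a, b, c, d, e, f, i, j, k, l} — 10 elements.
No choice of 2 sets does better; here g, h are left uncovered.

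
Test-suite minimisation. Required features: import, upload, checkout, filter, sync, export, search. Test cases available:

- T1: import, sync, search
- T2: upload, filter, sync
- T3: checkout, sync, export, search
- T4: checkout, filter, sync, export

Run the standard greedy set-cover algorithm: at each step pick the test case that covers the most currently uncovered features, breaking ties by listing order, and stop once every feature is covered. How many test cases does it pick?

Pick 1: T3 covers 4 new features (checkout, sync, export, search).
Pick 2: T2 covers 2 new features (upload, filter).
Pick 3: T1 covers 1 new features (import).
Greedy uses 3 test cases.

3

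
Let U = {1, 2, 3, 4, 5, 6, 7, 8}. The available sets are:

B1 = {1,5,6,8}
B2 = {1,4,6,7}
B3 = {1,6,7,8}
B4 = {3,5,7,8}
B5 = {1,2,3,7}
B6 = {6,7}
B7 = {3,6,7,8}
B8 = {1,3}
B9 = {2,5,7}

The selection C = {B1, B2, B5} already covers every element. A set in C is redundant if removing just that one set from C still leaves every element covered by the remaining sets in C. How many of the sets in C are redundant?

Drop B1: 5, 8 uncovered — not redundant.
Drop B2: 4 uncovered — not redundant.
Drop B5: 2, 3 uncovered — not redundant.
None of the sets in C is redundant.

0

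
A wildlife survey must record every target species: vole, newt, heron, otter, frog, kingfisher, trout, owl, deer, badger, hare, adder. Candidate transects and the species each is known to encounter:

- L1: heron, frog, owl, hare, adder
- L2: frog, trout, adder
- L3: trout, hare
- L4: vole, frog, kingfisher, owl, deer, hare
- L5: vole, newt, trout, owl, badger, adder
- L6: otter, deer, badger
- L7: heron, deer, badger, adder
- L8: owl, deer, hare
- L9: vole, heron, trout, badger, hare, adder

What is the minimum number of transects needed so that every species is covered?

4

L1, L4, L5, L6 together cover {vole, newt, heron, otter, frog, kingfisher, trout, owl, deer, badger, hare, adder} — every species.
No 3 of the 9 transects cover everything (all 84 triples fall short), so 4 is minimum.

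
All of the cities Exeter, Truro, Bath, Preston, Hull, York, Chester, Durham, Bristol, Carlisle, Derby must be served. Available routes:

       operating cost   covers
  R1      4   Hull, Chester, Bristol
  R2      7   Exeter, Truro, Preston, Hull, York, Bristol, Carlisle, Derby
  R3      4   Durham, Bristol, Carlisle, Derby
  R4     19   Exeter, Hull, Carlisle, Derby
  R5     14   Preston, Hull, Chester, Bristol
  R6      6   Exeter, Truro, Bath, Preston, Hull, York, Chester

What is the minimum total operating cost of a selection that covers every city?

R3, R6 cover every city at operating cost 4 + 6 = 10.
Any cover uses at least 2 routes; among all covering selections none totals below 10.

10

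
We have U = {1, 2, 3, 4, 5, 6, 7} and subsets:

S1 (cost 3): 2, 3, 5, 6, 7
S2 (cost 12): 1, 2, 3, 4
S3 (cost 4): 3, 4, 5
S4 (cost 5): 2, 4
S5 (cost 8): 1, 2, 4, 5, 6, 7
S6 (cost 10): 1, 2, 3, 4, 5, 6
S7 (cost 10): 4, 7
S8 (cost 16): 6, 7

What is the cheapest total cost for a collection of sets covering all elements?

S1, S5 cover every element at cost 3 + 8 = 11.
Any cover uses at least 2 sets; among all covering selections none totals below 11.
Greedy by coverage-per-cost would pick S1, S3, S5 for 15 — worse than the optimum 11.

11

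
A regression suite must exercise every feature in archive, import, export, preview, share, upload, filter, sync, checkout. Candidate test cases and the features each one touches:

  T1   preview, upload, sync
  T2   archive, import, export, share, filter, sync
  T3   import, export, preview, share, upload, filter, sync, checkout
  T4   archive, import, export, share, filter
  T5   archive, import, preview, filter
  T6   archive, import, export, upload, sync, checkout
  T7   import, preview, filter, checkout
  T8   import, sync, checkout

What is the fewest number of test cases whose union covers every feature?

T2, T3 together cover {archive, import, export, preview, share, upload, filter, sync, checkout} — every feature.
No single test case contains all 9 features, so 2 is optimal.

2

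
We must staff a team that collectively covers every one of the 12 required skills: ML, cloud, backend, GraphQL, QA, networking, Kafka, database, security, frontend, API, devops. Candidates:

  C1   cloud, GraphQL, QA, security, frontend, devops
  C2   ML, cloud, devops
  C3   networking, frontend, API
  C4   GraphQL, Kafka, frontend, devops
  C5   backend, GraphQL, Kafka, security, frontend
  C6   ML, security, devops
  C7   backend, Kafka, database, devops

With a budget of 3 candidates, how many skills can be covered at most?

Choosing C1, C3, C7 covers {cloud, backend, GraphQL, QA, networking, Kafka, database, security, frontend, API, devops} — 11 skills.
No choice of 3 candidates does better; here ML is left uncovered.

11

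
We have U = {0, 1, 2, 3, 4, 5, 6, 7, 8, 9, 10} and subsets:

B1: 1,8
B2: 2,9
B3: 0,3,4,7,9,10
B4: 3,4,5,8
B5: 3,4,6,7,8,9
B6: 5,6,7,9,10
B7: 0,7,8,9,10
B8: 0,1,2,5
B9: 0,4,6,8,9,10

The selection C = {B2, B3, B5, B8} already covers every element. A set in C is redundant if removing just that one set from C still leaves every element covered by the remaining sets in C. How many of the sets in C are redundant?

1

Drop B2: the rest still cover every element — redundant.
Drop B3: 10 uncovered — not redundant.
Drop B5: 6, 8 uncovered — not redundant.
Drop B8: 1, 5 uncovered — not redundant.
1 redundant: B2.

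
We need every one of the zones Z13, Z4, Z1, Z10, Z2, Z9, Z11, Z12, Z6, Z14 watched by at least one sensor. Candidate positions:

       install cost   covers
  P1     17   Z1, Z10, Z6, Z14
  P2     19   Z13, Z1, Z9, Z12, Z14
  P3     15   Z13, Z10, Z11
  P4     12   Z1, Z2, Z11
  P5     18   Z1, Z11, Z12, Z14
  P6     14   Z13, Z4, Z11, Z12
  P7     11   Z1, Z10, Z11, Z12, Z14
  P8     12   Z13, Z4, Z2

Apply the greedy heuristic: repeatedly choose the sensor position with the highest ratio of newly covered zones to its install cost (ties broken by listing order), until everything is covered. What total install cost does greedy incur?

59

Pick 1: P7 adds 5 new (Z1, Z10, Z11, Z12, Z14) at install cost 11 (ratio 5/11).
Pick 2: P8 adds 3 new (Z13, Z4, Z2) at install cost 12 (ratio 3/12).
Pick 3: P1 adds 1 new (Z6) at install cost 17 (ratio 1/17).
Pick 4: P2 adds 1 new (Z9) at install cost 19 (ratio 1/19).
Greedy total install cost: 11 + 12 + 17 + 19 = 59.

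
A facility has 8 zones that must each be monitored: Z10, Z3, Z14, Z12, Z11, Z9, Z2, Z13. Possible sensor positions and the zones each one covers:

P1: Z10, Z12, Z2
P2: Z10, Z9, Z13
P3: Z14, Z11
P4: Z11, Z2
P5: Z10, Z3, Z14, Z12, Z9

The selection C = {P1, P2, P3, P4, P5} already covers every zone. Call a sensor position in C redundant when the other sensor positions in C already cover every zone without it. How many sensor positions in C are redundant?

Drop P1: the rest still cover every zone — redundant.
Drop P2: Z13 uncovered — not redundant.
Drop P3: the rest still cover every zone — redundant.
Drop P4: the rest still cover every zone — redundant.
Drop P5: Z3 uncovered — not redundant.
3 redundant: P1, P3, P4.

3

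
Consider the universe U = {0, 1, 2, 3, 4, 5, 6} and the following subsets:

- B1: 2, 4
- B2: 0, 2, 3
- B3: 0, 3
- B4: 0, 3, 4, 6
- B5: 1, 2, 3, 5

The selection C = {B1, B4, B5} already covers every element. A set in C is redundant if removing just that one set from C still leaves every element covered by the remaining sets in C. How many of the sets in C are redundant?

Drop B1: the rest still cover every element — redundant.
Drop B4: 0, 6 uncovered — not redundant.
Drop B5: 1, 5 uncovered — not redundant.
1 redundant: B1.

1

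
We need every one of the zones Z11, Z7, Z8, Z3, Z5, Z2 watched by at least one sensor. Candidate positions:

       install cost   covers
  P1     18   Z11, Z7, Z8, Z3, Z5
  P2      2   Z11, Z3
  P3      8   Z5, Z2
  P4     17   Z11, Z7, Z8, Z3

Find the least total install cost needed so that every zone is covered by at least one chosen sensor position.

25

P3, P4 cover every zone at install cost 8 + 17 = 25.
Any cover uses at least 2 sensor positions; among all covering selections none totals below 25.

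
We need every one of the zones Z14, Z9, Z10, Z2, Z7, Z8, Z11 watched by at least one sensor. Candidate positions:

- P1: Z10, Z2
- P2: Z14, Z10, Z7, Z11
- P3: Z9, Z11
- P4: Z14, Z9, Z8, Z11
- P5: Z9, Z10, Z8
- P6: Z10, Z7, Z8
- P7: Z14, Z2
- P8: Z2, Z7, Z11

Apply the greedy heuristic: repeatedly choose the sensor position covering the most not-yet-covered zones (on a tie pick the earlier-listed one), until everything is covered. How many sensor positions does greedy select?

3

Pick 1: P2 covers 4 new zones (Z14, Z10, Z7, Z11).
Pick 2: P4 covers 2 new zones (Z9, Z8).
Pick 3: P1 covers 1 new zones (Z2).
Greedy uses 3 sensor positions.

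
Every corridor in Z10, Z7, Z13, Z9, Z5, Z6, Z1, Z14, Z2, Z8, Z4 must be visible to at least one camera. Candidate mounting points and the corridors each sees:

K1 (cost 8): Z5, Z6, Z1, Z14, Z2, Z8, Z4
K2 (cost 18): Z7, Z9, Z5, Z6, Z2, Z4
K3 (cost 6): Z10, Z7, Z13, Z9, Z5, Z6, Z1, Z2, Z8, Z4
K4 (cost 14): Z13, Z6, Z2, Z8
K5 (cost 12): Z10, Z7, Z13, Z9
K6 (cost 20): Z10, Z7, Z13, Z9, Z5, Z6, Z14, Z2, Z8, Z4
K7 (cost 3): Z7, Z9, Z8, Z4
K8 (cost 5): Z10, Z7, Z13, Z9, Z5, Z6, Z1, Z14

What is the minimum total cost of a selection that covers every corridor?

K3, K8 cover every corridor at cost 6 + 5 = 11.
Any cover uses at least 2 camera mounts; among all covering selections none totals below 11.

11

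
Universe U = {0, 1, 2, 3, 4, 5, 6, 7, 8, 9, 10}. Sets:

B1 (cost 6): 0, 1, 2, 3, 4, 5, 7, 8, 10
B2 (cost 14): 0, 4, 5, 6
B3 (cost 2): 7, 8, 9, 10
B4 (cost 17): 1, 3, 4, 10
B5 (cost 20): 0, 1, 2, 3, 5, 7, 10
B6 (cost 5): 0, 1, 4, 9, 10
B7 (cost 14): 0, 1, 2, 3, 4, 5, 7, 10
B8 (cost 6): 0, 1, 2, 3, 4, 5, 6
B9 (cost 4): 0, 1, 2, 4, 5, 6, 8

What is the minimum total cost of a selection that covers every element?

B3, B8 cover every element at cost 2 + 6 = 8.
Any cover uses at least 2 sets; among all covering selections none totals below 8.

8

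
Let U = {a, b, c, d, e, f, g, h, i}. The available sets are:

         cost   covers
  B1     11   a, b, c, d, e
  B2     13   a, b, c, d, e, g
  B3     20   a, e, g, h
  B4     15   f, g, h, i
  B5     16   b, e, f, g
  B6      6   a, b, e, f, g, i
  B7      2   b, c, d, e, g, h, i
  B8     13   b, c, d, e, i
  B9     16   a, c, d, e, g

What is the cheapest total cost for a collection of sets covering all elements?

B6, B7 cover every element at cost 6 + 2 = 8.
Any cover uses at least 2 sets; among all covering selections none totals below 8.

8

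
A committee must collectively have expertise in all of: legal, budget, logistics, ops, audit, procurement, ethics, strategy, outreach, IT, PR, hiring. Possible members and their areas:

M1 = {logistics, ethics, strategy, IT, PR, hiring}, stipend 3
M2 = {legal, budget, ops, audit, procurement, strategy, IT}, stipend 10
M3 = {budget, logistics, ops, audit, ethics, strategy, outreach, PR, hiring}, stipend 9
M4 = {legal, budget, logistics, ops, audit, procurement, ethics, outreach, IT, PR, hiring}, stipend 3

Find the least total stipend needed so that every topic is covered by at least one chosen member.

6

M1, M4 cover every topic at stipend 3 + 3 = 6.
Any cover uses at least 2 members; among all covering selections none totals below 6.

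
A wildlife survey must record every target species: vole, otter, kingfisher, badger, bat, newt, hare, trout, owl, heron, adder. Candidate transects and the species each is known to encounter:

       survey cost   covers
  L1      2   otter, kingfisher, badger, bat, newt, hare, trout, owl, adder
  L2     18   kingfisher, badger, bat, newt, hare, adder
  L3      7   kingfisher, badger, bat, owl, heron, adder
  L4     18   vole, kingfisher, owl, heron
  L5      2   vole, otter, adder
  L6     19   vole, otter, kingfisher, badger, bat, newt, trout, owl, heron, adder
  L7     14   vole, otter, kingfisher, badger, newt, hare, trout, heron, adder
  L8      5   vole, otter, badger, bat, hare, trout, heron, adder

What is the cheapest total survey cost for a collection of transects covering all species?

7

L1, L8 cover every species at survey cost 2 + 5 = 7.
Any cover uses at least 2 transects; among all covering selections none totals below 7.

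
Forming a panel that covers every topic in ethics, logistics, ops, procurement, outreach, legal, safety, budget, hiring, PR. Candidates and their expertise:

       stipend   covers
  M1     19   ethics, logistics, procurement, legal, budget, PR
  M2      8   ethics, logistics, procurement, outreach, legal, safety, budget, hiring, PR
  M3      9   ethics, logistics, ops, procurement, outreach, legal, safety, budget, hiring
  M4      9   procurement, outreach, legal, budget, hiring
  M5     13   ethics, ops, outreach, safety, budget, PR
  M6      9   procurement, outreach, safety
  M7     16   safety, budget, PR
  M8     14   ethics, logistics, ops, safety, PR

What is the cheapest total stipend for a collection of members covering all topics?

M2, M3 cover every topic at stipend 8 + 9 = 17.
Any cover uses at least 2 members; among all covering selections none totals below 17.

17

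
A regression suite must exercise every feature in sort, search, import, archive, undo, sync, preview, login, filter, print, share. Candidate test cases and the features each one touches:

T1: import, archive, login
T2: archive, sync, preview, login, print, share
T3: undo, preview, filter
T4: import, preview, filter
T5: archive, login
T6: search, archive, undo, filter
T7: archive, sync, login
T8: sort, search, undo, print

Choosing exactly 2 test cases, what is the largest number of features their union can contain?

9

Choosing T2, T6 covers {search, archive, undo, sync, preview, login, filter, print, share} — 9 features.
No choice of 2 test cases does better; here sort, import are left uncovered.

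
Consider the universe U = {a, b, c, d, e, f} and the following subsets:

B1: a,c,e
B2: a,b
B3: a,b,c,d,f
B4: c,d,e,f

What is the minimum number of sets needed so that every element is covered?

B1, B3 together cover {a, b, c, d, e, f} — every element.
No single set contains all 6 elements, so 2 is optimal.

2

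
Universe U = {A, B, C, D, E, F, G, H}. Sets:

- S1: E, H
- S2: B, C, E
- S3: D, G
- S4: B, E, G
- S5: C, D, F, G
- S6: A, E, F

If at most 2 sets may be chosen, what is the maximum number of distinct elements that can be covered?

6

Choosing S1, S5 covers {C, D, E, F, G, H} — 6 elements.
No choice of 2 sets does better; here A, B are left uncovered.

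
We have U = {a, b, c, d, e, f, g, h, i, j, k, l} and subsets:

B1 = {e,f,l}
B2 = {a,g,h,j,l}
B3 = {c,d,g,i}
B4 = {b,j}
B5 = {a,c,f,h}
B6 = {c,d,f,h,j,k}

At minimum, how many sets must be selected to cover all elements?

5

B1, B2, B3, B4, B6 together cover {a, b, c, d, e, f, g, h, i, j, k, l} — every element.
No 4 of the 6 sets cover everything (all 15 size-4 selections fall short), so 5 is minimum.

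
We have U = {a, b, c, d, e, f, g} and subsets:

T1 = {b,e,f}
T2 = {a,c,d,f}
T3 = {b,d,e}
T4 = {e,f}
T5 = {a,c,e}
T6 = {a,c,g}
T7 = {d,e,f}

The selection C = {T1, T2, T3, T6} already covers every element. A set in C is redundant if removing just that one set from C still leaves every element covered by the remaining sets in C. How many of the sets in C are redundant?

Drop T1: the rest still cover every element — redundant.
Drop T2: the rest still cover every element — redundant.
Drop T3: the rest still cover every element — redundant.
Drop T6: g uncovered — not redundant.
3 redundant: T1, T2, T3.

3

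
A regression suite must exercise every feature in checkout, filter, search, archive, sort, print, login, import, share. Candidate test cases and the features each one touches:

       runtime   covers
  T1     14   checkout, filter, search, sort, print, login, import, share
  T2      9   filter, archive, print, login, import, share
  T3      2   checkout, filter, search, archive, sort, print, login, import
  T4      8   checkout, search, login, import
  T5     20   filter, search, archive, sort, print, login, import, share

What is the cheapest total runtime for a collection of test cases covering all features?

T2, T3 cover every feature at runtime 9 + 2 = 11.
Any cover uses at least 2 test cases; among all covering selections none totals below 11.

11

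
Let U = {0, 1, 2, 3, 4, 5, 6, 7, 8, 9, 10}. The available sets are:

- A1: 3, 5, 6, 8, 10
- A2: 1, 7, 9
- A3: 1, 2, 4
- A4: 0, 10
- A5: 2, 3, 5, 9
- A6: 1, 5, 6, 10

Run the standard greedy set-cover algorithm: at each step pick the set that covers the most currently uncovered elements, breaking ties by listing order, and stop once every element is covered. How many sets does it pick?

4

Pick 1: A1 covers 5 new elements (3, 5, 6, 8, 10).
Pick 2: A2 covers 3 new elements (1, 7, 9).
Pick 3: A3 covers 2 new elements (2, 4).
Pick 4: A4 covers 1 new elements (0).
Greedy uses 4 sets.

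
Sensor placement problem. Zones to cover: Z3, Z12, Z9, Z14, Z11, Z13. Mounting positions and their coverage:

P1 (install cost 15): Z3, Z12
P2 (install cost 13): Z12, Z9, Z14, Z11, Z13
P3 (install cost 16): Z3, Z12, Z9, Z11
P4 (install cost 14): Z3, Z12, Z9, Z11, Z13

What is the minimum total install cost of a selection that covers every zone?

P2, P4 cover every zone at install cost 13 + 14 = 27.
Any cover uses at least 2 sensor positions; among all covering selections none totals below 27.

27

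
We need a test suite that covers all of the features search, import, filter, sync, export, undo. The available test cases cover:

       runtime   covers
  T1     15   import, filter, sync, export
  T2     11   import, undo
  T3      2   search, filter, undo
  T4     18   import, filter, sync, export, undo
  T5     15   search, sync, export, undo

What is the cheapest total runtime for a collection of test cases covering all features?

17

T1, T3 cover every feature at runtime 15 + 2 = 17.
Any cover uses at least 2 test cases; among all covering selections none totals below 17.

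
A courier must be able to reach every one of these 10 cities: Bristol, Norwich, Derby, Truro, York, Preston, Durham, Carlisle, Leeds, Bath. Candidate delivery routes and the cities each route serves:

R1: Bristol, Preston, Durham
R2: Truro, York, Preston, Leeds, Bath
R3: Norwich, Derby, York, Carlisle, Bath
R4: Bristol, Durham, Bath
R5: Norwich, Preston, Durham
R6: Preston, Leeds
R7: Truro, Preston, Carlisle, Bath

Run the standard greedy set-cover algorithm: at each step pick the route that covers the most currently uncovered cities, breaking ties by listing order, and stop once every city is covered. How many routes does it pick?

Pick 1: R2 covers 5 new cities (Truro, York, Preston, Leeds, Bath).
Pick 2: R3 covers 3 new cities (Norwich, Derby, Carlisle).
Pick 3: R1 covers 2 new cities (Bristol, Durham).
Greedy uses 3 routes.

3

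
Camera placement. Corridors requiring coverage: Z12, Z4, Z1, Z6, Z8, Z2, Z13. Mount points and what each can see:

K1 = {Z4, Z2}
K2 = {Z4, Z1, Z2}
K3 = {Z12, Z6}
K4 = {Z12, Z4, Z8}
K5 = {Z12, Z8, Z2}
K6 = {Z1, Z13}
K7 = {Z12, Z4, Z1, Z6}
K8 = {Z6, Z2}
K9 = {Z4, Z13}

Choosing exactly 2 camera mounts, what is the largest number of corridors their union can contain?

6

Choosing K5, K7 covers {Z12, Z4, Z1, Z6, Z8, Z2} — 6 corridors.
No choice of 2 camera mounts does better; here Z13 is left uncovered.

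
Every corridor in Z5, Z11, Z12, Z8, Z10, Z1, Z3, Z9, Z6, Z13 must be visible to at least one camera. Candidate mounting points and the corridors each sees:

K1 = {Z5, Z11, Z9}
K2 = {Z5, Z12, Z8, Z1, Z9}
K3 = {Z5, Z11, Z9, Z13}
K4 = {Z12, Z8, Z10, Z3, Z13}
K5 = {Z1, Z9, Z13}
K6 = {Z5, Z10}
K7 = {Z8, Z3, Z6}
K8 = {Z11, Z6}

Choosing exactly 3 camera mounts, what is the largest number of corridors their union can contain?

Choosing K2, K4, K8 covers {Z5, Z11, Z12, Z8, Z10, Z1, Z3, Z9, Z6, Z13} — 10 corridors.
That is all 10 corridors.

10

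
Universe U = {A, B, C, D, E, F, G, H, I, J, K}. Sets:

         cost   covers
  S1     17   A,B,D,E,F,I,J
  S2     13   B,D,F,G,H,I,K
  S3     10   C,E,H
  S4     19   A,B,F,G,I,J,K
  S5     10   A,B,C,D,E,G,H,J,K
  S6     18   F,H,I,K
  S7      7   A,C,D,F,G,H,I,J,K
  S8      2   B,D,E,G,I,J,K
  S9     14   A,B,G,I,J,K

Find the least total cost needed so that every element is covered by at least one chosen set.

9

S7, S8 cover every element at cost 7 + 2 = 9.
Any cover uses at least 2 sets; among all covering selections none totals below 9.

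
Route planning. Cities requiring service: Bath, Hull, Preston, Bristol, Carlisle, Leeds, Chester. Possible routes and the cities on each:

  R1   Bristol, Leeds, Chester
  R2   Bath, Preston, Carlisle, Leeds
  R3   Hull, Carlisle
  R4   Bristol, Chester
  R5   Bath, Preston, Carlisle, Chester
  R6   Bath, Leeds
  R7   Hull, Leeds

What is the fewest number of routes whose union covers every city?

3

R1, R2, R3 together cover {Bath, Hull, Preston, Bristol, Carlisle, Leeds, Chester} — every city.
No 2 of the 7 routes cover everything (all 21 pairs fall short), so 3 is minimum.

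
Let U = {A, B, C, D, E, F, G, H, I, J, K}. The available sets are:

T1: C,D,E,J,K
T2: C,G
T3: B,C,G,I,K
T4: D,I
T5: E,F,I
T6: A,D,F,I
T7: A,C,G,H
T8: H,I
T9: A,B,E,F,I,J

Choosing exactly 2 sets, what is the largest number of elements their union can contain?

9

Choosing T1, T9 covers {A, B, C, D, E, F, I, J, K} — 9 elements.
No choice of 2 sets does better; here G, H are left uncovered.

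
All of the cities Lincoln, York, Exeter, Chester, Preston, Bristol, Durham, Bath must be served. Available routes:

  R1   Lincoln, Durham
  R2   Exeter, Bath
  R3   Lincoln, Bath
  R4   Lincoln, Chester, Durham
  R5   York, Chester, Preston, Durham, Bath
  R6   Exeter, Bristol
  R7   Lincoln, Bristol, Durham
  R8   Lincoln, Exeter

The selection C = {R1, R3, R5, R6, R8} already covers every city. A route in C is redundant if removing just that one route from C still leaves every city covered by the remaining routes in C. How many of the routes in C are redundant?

Drop R1: the rest still cover every city — redundant.
Drop R3: the rest still cover every city — redundant.
Drop R5: York, Chester, Preston uncovered — not redundant.
Drop R6: Bristol uncovered — not redundant.
Drop R8: the rest still cover every city — redundant.
3 redundant: R1, R3, R8.

3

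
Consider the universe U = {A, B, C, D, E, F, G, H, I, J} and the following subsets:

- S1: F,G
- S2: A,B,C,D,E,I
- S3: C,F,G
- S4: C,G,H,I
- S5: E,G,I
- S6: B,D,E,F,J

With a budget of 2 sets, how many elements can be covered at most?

9

Choosing S4, S6 covers {B, C, D, E, F, G, H, I, J} — 9 elements.
No choice of 2 sets does better; here A is left uncovered.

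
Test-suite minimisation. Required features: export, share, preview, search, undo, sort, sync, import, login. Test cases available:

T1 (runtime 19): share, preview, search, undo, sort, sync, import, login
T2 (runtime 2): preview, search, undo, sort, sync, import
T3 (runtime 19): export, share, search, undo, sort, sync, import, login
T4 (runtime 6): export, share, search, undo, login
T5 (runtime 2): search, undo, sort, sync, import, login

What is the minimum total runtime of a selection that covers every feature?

T2, T4 cover every feature at runtime 2 + 6 = 8.
Any cover uses at least 2 test cases; among all covering selections none totals below 8.

8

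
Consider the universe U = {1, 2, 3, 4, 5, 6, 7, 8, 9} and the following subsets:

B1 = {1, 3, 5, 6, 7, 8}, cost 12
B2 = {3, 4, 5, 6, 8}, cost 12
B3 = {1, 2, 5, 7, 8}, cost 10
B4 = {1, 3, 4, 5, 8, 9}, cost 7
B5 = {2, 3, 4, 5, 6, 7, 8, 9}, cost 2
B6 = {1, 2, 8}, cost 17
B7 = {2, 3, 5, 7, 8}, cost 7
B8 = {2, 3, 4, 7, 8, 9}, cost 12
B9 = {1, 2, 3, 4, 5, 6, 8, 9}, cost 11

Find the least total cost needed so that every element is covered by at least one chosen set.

9

B4, B5 cover every element at cost 7 + 2 = 9.
Any cover uses at least 2 sets; among all covering selections none totals below 9.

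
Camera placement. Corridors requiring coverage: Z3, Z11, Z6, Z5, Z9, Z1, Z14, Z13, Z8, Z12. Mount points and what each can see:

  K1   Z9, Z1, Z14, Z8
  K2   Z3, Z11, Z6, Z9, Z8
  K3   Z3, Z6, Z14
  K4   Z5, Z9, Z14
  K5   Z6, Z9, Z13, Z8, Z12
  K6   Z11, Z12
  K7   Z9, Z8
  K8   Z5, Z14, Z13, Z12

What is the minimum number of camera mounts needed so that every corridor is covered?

K1, K2, K8 together cover {Z3, Z11, Z6, Z5, Z9, Z1, Z14, Z13, Z8, Z12} — every corridor.
No 2 of the 8 camera mounts cover everything (all 28 pairs fall short), so 3 is minimum.

3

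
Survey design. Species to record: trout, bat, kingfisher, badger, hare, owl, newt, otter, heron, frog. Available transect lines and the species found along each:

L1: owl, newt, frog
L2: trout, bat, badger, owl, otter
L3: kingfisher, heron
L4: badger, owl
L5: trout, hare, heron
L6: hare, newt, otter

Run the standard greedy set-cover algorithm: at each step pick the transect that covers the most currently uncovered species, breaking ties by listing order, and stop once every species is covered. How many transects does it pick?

Pick 1: L2 covers 5 new species (trout, bat, badger, owl, otter).
Pick 2: L1 covers 2 new species (newt, frog).
Pick 3: L3 covers 2 new species (kingfisher, heron).
Pick 4: L5 covers 1 new species (hare).
Greedy uses 4 transects.

4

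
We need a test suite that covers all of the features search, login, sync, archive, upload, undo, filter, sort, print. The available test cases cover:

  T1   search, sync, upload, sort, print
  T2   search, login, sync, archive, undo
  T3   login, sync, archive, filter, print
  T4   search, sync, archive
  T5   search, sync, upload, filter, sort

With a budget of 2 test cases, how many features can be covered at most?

Choosing T1, T2 covers {search, login, sync, archive, upload, undo, sort, print} — 8 features.
No choice of 2 test cases does better; here filter is left uncovered.

8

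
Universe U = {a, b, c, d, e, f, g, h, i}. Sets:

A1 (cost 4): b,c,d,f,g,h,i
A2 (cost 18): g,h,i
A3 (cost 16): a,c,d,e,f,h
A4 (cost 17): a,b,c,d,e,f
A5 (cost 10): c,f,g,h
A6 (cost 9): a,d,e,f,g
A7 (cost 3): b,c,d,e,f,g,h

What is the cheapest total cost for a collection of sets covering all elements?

13

A1, A6 cover every element at cost 4 + 9 = 13.
Any cover uses at least 2 sets; among all covering selections none totals below 13.
Greedy by coverage-per-cost would pick A7, A1, A6 for 16 — worse than the optimum 13.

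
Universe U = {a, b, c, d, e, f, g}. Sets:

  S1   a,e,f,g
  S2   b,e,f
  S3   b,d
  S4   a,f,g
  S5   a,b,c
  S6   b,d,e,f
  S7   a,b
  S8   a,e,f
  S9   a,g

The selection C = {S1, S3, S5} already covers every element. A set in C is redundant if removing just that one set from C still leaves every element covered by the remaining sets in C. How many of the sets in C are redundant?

0

Drop S1: e, f, g uncovered — not redundant.
Drop S3: d uncovered — not redundant.
Drop S5: c uncovered — not redundant.
None of the sets in C is redundant.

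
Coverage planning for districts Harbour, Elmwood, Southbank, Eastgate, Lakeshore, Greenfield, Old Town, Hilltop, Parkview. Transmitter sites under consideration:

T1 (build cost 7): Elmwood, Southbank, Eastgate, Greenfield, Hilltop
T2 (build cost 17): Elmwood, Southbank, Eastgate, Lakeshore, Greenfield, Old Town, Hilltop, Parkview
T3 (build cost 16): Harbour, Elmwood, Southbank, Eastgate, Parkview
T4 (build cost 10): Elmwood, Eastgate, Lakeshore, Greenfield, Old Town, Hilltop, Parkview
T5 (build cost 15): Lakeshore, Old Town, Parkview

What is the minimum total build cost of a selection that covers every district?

26

T3, T4 cover every district at build cost 16 + 10 = 26.
Any cover uses at least 2 transmitter sites; among all covering selections none totals below 26.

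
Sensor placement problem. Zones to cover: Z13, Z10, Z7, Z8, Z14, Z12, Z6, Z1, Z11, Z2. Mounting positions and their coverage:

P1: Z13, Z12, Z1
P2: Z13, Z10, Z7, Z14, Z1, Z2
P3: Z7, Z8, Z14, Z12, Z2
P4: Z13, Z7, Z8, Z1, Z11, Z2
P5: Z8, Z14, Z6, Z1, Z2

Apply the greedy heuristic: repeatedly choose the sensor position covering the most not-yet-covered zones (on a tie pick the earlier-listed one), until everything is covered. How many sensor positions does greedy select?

Pick 1: P2 covers 6 new zones (Z13, Z10, Z7, Z14, Z1, Z2).
Pick 2: P3 covers 2 new zones (Z8, Z12).
Pick 3: P4 covers 1 new zones (Z11).
Pick 4: P5 covers 1 new zones (Z6).
Greedy uses 4 sensor positions.

4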